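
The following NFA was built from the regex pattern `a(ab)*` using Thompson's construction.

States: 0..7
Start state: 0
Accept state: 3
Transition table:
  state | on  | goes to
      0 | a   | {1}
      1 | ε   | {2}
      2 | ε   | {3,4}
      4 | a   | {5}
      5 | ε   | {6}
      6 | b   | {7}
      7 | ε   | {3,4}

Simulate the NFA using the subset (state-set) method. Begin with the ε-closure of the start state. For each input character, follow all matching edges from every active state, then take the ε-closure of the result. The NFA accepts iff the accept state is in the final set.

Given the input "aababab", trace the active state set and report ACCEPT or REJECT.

initial (ε-close {0}): {0}
'a' @ 1: {1,2,3,4}  (accept∈set)
'a' @ 2: {5,6}
'b' @ 3: {3,4,7}  (accept∈set)
'a' @ 4: {5,6}
'b' @ 5: {3,4,7}  (accept∈set)
'a' @ 6: {5,6}
'b' @ 7: {3,4,7}  (accept∈set)
final: {3,4,7}; accept 3 in set

Answer: ACCEPT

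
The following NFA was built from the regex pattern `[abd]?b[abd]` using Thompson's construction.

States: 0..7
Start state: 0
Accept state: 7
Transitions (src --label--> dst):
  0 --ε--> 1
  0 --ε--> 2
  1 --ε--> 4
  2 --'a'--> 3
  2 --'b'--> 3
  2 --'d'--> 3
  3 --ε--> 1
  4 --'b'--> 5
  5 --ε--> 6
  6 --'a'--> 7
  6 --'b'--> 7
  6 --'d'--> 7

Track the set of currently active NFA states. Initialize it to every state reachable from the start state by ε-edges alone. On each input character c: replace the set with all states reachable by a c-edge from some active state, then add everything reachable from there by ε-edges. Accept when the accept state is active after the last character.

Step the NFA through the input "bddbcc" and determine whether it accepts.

Answer: REJECT

Trace:
S₀ = ε-closure({0}) = {0,1,2,4}
'b' @ 1: {1,3,4,5,6}
'd' @ 2: {7}  (accept∈set)
'd' @ 3: {}  — no active states
rest 'bcc' ignored (set empty)
final: {}; accept 7 not in set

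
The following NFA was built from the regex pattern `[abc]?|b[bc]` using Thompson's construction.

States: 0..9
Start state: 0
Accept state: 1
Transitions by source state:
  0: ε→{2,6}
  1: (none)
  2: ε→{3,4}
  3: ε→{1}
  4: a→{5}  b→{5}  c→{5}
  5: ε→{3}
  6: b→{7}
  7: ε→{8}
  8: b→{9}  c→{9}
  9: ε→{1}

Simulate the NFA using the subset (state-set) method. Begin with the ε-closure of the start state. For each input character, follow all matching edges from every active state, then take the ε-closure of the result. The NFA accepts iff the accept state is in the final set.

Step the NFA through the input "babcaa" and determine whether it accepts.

Answer: REJECT

Trace:
start: ε-closure({0}) = {0,1,2,3,4,6}
'b' @ 1: {1,3,5,7,8}  [accepting]
'a' @ 2: {}  — state set empty
rest 'bcaa' ignored (set empty)
end set {} — state 1 not in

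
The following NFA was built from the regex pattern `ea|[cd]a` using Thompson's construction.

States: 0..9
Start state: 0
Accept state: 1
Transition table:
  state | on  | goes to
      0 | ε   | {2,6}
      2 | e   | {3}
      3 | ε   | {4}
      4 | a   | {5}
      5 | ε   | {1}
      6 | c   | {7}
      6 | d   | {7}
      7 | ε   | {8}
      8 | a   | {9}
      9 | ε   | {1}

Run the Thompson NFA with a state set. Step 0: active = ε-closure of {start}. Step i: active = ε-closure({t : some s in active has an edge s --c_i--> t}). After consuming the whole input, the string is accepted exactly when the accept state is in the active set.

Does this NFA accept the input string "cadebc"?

initial (ε-close {0}): {0,2,6}
'c' @ 1: {7,8}
'a' @ 2: {1,9}  [accepting]
'd' @ 3: {}  — no active states
rest 'ebc' ignored (set empty)
end set {} — state 1 not in

Answer: REJECT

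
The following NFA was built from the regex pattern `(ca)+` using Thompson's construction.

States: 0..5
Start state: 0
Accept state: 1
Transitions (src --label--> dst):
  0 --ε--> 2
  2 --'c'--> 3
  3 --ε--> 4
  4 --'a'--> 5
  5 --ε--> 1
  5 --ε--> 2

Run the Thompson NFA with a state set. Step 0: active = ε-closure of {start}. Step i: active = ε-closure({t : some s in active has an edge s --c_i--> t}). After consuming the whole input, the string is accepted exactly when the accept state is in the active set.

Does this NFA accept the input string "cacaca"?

start: ε-closure({0}) = {0,2}
'c' @ 1: {3,4}
'a' @ 2: {1,2,5}  [accepting]
'c' @ 3: {3,4}
'a' @ 4: {1,2,5}  [accepting]
'c' @ 5: {3,4}
'a' @ 6: {1,2,5}  [accepting]
end set {1,2,5} — state 1 in

Answer: ACCEPT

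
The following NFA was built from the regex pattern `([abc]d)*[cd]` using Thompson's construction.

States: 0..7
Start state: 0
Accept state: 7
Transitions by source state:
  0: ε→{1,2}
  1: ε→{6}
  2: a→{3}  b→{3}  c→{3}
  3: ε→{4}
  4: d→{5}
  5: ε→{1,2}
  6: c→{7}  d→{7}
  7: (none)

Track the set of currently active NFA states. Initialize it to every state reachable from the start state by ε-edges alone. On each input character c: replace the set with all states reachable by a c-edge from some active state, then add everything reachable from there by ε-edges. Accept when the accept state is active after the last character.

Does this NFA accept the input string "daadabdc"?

start: ε-closure({0}) = {0,1,2,6}
'd' @ 1: {7}  ✓accept
'a' @ 2: {}  — no active states
rest 'adabdc' ignored (set empty)
after full input: {}  (accept=7 not in)

Answer: REJECT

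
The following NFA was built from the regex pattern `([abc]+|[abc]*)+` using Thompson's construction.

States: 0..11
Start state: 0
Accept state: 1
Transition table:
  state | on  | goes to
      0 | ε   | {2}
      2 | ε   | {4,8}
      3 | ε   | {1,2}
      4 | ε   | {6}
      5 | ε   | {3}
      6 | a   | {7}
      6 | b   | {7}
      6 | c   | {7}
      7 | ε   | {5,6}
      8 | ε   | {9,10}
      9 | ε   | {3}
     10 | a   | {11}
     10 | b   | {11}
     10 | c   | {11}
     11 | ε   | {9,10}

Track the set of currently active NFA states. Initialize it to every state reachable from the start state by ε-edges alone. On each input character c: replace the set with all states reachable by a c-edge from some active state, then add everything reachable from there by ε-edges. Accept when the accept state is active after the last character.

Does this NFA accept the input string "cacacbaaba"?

start: ε-closure({0}) = {0,1,2,3,4,6,8,9,10}
'c' @ 1: {1,2,3,4,5,6,7,8,9,10,11}  ✓accept
'a' @ 2: {1,2,3,4,5,6,7,8,9,10,11}  ✓accept
'c' @ 3: {1,2,3,4,5,6,7,8,9,10,11}  ✓accept
'a' @ 4: {1,2,3,4,5,6,7,8,9,10,11}  ✓accept
'c' @ 5: {1,2,3,4,5,6,7,8,9,10,11}  ✓accept
'b' @ 6: {1,2,3,4,5,6,7,8,9,10,11}  ✓accept
'a' @ 7: {1,2,3,4,5,6,7,8,9,10,11}  ✓accept
'a' @ 8: {1,2,3,4,5,6,7,8,9,10,11}  ✓accept
'b' @ 9: {1,2,3,4,5,6,7,8,9,10,11}  ✓accept
'a' @ 10: {1,2,3,4,5,6,7,8,9,10,11}  ✓accept
final: {1,2,3,4,5,6,7,8,9,10,11}; accept 1 in set

Answer: ACCEPT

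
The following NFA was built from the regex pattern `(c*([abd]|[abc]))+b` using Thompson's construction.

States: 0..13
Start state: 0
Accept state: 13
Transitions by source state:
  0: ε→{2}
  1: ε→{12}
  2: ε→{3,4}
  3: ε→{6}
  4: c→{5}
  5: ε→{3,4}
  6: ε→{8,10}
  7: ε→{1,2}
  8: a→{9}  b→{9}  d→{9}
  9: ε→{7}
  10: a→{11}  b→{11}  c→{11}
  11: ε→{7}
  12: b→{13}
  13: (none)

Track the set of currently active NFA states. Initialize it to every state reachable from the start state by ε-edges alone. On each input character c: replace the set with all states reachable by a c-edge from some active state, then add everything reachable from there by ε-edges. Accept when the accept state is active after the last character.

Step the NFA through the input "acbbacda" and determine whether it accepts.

Answer: REJECT

Steps:
start: ε-closure({0}) = {0,2,3,4,6,8,10}
'a' @ 1: {1,2,3,4,6,7,8,9,10,11,12}
'c' @ 2: {1,2,3,4,5,6,7,8,10,11,12}
'b' @ 3: {1,2,3,4,6,7,8,9,10,11,12,13}  ✓accept
'b' @ 4: {1,2,3,4,6,7,8,9,10,11,12,13}  ✓accept
'a' @ 5: {1,2,3,4,6,7,8,9,10,11,12}
'c' @ 6: {1,2,3,4,5,6,7,8,10,11,12}
'd' @ 7: {1,2,3,4,6,7,8,9,10,12}
'a' @ 8: {1,2,3,4,6,7,8,9,10,11,12}
final: {1,2,3,4,6,7,8,9,10,11,12}; accept 13 not in set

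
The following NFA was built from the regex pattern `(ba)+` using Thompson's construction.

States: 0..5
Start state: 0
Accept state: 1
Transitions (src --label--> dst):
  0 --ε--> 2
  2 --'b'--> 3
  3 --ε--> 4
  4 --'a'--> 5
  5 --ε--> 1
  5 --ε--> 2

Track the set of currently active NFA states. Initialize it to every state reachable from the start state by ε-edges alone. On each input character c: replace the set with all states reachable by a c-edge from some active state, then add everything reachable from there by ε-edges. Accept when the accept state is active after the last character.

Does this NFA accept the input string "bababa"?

S₀ = ε-closure({0}) = {0,2}
'b' @ 1: {3,4}
'a' @ 2: {1,2,5}  (accept∈set)
'b' @ 3: {3,4}
'a' @ 4: {1,2,5}  (accept∈set)
'b' @ 5: {3,4}
'a' @ 6: {1,2,5}  (accept∈set)
final: {1,2,5}; accept 1 in set

Answer: ACCEPT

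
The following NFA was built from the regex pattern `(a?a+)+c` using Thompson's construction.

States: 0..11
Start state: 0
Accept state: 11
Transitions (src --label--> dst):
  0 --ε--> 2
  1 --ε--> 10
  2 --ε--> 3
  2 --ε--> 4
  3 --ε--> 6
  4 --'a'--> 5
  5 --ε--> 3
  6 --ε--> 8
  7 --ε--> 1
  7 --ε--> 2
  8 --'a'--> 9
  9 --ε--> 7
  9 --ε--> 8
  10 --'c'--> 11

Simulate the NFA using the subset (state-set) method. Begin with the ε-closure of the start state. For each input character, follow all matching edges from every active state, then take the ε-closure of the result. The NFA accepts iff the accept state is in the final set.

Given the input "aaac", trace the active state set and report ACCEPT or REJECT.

Answer: ACCEPT

Trace:
initial (ε-close {0}): {0,2,3,4,6,8}
'a' @ 1: {1,2,3,4,5,6,7,8,9,10}
'a' @ 2: {1,2,3,4,5,6,7,8,9,10}
'a' @ 3: {1,2,3,4,5,6,7,8,9,10}
'c' @ 4: {11}  [accepting]
after full input: {11}  (accept=11 in)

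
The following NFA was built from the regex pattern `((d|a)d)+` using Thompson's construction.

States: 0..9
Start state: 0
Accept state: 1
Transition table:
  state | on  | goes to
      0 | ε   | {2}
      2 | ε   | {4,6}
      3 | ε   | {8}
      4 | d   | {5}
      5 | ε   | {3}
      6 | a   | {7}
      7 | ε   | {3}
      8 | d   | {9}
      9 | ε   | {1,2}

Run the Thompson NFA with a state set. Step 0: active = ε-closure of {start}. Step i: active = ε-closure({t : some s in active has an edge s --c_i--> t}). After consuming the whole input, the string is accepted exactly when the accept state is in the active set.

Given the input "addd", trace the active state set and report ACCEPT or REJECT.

initial (ε-close {0}): {0,2,4,6}
'a' @ 1: {3,7,8}
'd' @ 2: {1,2,4,6,9}  (accept∈set)
'd' @ 3: {3,5,8}
'd' @ 4: {1,2,4,6,9}  (accept∈set)
after full input: {1,2,4,6,9}  (accept=1 in)

Answer: ACCEPT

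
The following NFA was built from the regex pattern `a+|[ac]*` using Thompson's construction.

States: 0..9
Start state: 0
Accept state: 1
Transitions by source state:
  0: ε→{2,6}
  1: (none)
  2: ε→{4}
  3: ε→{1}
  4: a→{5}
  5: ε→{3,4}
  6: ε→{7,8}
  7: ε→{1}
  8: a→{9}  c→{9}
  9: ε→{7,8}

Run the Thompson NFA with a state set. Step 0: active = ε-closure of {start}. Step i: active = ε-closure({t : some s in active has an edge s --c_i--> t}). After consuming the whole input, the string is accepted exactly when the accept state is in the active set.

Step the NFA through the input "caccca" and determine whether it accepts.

initial (ε-close {0}): {0,1,2,4,6,7,8}
'c' @ 1: {1,7,8,9}  [accepting]
'a' @ 2: {1,7,8,9}  [accepting]
'c' @ 3: {1,7,8,9}  [accepting]
'c' @ 4: {1,7,8,9}  [accepting]
'c' @ 5: {1,7,8,9}  [accepting]
'a' @ 6: {1,7,8,9}  [accepting]
final: {1,7,8,9}; accept 1 in set

Answer: ACCEPT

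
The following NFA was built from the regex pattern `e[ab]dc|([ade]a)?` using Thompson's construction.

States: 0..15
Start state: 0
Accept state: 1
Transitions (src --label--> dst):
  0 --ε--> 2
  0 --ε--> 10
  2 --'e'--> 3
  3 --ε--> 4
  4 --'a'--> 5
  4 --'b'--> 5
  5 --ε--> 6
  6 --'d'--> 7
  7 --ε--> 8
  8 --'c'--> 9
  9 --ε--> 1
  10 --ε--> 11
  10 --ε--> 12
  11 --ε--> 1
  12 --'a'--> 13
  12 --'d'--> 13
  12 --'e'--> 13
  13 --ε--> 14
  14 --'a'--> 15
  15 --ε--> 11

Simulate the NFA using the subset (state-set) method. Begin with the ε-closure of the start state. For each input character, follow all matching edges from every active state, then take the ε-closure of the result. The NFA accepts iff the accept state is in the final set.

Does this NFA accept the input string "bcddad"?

initial (ε-close {0}): {0,1,2,10,11,12}
'b' @ 1: {}  — dead — no transitions
rest 'cddad' ignored (set empty)
end set {} — state 1 not in

Answer: REJECT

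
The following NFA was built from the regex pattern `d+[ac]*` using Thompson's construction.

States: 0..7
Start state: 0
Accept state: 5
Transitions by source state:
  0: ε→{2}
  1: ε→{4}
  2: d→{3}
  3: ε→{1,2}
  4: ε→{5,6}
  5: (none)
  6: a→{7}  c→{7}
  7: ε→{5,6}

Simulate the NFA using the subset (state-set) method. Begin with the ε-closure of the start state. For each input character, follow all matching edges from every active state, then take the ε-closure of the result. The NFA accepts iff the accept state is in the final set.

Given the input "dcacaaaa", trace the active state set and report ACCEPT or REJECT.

Answer: ACCEPT

Trace:
start: ε-closure({0}) = {0,2}
'd' @ 1: {1,2,3,4,5,6}  ✓accept
'c' @ 2: {5,6,7}  ✓accept
'a' @ 3: {5,6,7}  ✓accept
'c' @ 4: {5,6,7}  ✓accept
'a' @ 5: {5,6,7}  ✓accept
'a' @ 6: {5,6,7}  ✓accept
'a' @ 7: {5,6,7}  ✓accept
'a' @ 8: {5,6,7}  ✓accept
after full input: {5,6,7}  (accept=5 in)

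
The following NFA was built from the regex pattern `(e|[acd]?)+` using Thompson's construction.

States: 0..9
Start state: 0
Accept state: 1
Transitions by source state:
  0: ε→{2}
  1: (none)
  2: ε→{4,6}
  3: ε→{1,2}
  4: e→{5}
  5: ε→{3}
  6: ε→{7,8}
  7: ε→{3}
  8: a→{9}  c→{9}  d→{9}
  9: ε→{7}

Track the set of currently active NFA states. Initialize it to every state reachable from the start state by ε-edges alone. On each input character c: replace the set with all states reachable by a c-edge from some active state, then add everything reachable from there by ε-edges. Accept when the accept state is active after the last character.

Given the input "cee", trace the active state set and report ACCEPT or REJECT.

start: ε-closure({0}) = {0,1,2,3,4,6,7,8}
'c' @ 1: {1,2,3,4,6,7,8,9}  (accept∈set)
'e' @ 2: {1,2,3,4,5,6,7,8}  (accept∈set)
'e' @ 3: {1,2,3,4,5,6,7,8}  (accept∈set)
end set {1,2,3,4,5,6,7,8} — state 1 in

Answer: ACCEPT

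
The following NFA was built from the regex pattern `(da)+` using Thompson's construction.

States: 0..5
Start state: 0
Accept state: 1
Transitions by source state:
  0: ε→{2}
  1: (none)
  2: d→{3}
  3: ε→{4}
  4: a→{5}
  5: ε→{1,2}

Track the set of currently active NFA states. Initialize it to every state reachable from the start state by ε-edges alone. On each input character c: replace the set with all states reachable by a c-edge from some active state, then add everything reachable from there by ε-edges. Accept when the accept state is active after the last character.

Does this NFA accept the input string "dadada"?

Answer: ACCEPT

Steps:
S₀ = ε-closure({0}) = {0,2}
'd' @ 1: {3,4}
'a' @ 2: {1,2,5}  (accept∈set)
'd' @ 3: {3,4}
'a' @ 4: {1,2,5}  (accept∈set)
'd' @ 5: {3,4}
'a' @ 6: {1,2,5}  (accept∈set)
final: {1,2,5}; accept 1 in set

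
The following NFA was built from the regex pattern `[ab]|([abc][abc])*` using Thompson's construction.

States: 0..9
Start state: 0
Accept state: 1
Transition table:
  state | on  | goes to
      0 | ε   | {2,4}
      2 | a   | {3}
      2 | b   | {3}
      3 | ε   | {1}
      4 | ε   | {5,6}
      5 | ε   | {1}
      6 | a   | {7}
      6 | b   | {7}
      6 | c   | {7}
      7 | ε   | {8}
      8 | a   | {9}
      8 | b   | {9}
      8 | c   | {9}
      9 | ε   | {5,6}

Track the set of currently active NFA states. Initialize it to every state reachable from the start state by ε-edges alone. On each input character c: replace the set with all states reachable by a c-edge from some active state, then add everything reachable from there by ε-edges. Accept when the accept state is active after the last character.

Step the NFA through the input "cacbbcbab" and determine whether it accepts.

start: ε-closure({0}) = {0,1,2,4,5,6}
'c' @ 1: {7,8}
'a' @ 2: {1,5,6,9}  (accept∈set)
'c' @ 3: {7,8}
'b' @ 4: {1,5,6,9}  (accept∈set)
'b' @ 5: {7,8}
'c' @ 6: {1,5,6,9}  (accept∈set)
'b' @ 7: {7,8}
'a' @ 8: {1,5,6,9}  (accept∈set)
'b' @ 9: {7,8}
after full input: {7,8}  (accept=1 not in)

Answer: REJECT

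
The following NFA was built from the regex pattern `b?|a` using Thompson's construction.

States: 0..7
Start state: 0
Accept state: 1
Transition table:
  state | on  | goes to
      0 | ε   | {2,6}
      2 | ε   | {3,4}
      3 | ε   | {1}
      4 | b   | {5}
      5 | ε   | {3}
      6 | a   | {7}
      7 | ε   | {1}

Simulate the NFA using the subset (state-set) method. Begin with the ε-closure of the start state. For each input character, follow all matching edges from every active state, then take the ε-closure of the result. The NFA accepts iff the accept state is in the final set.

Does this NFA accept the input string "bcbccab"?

start: ε-closure({0}) = {0,1,2,3,4,6}
'b' @ 1: {1,3,5}  (accept∈set)
'c' @ 2: {}  — dead — no transitions
rest 'bccab' ignored (set empty)
end set {} — state 1 not in

Answer: REJECT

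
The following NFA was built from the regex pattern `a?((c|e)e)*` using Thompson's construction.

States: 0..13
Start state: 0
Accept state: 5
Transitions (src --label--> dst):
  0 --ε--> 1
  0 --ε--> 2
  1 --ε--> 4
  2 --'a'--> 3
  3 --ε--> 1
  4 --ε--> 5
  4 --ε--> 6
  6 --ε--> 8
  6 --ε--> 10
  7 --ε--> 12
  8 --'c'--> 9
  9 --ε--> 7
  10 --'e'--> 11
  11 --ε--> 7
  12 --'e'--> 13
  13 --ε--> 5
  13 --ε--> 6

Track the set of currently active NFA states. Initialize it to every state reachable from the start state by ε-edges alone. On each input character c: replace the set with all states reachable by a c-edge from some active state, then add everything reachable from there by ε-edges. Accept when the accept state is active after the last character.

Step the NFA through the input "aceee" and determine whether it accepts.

Answer: ACCEPT

Steps:
S₀ = ε-closure({0}) = {0,1,2,4,5,6,8,10}
'a' @ 1: {1,3,4,5,6,8,10}  ✓accept
'c' @ 2: {7,9,12}
'e' @ 3: {5,6,8,10,13}  ✓accept
'e' @ 4: {7,11,12}
'e' @ 5: {5,6,8,10,13}  ✓accept
after full input: {5,6,8,10,13}  (accept=5 in)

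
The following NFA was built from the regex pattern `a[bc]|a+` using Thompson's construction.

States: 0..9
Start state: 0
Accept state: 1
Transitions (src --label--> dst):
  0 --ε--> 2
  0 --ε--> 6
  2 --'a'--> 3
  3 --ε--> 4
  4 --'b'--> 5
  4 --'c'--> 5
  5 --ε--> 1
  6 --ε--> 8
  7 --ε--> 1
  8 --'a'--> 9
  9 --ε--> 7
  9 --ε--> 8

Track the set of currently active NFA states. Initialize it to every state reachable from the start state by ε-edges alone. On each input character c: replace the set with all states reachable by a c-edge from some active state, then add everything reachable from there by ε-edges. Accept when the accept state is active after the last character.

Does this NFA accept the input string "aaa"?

Answer: ACCEPT

Trace:
initial (ε-close {0}): {0,2,6,8}
'a' @ 1: {1,3,4,7,8,9}  [accepting]
'a' @ 2: {1,7,8,9}  [accepting]
'a' @ 3: {1,7,8,9}  [accepting]
end set {1,7,8,9} — state 1 in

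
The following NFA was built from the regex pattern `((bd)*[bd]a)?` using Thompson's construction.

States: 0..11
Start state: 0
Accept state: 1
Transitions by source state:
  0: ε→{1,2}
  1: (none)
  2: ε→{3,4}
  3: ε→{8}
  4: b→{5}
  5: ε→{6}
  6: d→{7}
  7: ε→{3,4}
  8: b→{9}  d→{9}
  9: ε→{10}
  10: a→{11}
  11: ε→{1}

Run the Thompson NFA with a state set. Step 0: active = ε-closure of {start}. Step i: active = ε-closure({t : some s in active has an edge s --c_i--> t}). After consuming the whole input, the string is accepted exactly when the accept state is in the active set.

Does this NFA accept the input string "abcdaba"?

start: ε-closure({0}) = {0,1,2,3,4,8}
'a' @ 1: {}  — state set empty
rest 'bcdaba' ignored (set empty)
after full input: {}  (accept=1 not in)

Answer: REJECT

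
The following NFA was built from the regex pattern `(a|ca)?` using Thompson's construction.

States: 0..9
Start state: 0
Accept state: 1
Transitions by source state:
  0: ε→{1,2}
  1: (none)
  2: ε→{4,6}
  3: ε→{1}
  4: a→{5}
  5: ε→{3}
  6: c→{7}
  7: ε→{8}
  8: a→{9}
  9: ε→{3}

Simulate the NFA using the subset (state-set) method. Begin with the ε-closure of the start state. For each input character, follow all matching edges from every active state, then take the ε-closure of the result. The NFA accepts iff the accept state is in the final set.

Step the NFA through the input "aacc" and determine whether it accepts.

initial (ε-close {0}): {0,1,2,4,6}
'a' @ 1: {1,3,5}  ✓accept
'a' @ 2: {}  — no active states
rest 'cc' ignored (set empty)
final: {}; accept 1 not in set

Answer: REJECT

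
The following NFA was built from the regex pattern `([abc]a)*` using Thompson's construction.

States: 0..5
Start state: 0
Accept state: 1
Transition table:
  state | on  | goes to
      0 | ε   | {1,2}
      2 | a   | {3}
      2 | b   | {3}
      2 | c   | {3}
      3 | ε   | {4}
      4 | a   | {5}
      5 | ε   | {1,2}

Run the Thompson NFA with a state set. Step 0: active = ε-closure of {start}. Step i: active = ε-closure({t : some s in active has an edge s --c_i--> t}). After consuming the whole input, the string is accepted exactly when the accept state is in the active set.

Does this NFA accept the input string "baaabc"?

S₀ = ε-closure({0}) = {0,1,2}
'b' @ 1: {3,4}
'a' @ 2: {1,2,5}  [accepting]
'a' @ 3: {3,4}
'a' @ 4: {1,2,5}  [accepting]
'b' @ 5: {3,4}
'c' @ 6: {}  — dead — no transitions
end set {} — state 1 not in

Answer: REJECT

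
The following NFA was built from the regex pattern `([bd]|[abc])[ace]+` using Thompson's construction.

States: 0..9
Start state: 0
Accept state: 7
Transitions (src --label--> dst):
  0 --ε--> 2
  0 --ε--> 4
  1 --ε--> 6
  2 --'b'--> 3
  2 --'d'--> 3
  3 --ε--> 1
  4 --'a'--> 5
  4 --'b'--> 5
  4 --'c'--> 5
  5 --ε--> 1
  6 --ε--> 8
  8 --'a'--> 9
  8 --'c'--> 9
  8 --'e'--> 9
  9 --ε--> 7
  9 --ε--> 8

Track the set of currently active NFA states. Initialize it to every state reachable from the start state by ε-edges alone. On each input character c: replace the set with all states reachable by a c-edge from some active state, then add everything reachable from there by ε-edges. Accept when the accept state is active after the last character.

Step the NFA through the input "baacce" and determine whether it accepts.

Answer: ACCEPT

Derivation:
initial (ε-close {0}): {0,2,4}
'b' @ 1: {1,3,5,6,8}
'a' @ 2: {7,8,9}  (accept∈set)
'a' @ 3: {7,8,9}  (accept∈set)
'c' @ 4: {7,8,9}  (accept∈set)
'c' @ 5: {7,8,9}  (accept∈set)
'e' @ 6: {7,8,9}  (accept∈set)
after full input: {7,8,9}  (accept=7 in)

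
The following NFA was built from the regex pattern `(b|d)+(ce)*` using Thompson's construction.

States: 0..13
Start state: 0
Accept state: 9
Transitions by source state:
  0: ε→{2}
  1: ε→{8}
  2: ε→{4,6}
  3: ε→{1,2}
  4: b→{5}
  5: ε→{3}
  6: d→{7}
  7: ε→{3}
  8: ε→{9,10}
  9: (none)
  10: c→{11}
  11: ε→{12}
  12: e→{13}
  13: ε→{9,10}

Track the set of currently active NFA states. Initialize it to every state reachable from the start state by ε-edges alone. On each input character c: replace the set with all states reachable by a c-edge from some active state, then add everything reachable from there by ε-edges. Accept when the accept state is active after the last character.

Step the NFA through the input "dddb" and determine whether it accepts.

Answer: ACCEPT

Derivation:
start: ε-closure({0}) = {0,2,4,6}
'd' @ 1: {1,2,3,4,6,7,8,9,10}  (accept∈set)
'd' @ 2: {1,2,3,4,6,7,8,9,10}  (accept∈set)
'd' @ 3: {1,2,3,4,6,7,8,9,10}  (accept∈set)
'b' @ 4: {1,2,3,4,5,6,8,9,10}  (accept∈set)
final: {1,2,3,4,5,6,8,9,10}; accept 9 in set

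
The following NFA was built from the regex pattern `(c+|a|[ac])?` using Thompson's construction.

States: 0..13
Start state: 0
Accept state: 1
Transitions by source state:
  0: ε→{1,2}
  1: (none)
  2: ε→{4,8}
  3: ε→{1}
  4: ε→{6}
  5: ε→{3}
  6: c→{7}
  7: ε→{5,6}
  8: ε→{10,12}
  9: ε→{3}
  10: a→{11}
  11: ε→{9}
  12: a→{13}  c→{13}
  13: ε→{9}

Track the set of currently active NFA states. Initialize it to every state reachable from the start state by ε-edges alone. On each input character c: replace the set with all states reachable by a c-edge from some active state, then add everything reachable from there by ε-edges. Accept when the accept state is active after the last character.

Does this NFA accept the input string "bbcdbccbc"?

initial (ε-close {0}): {0,1,2,4,6,8,10,12}
'b' @ 1: {}  — dead — no transitions
rest 'bcdbccbc' ignored (set empty)
end set {} — state 1 not in

Answer: REJECT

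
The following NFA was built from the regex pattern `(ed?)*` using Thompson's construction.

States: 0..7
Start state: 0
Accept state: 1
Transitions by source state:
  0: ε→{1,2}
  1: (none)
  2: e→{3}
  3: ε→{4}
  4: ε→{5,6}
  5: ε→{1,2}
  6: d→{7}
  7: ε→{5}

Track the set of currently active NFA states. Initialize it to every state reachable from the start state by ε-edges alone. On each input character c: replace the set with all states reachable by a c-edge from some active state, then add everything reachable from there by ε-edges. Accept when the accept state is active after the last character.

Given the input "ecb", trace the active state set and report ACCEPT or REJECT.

S₀ = ε-closure({0}) = {0,1,2}
'e' @ 1: {1,2,3,4,5,6}  ✓accept
'c' @ 2: {}  — no active states
rest 'b' ignored (set empty)
end set {} — state 1 not in

Answer: REJECT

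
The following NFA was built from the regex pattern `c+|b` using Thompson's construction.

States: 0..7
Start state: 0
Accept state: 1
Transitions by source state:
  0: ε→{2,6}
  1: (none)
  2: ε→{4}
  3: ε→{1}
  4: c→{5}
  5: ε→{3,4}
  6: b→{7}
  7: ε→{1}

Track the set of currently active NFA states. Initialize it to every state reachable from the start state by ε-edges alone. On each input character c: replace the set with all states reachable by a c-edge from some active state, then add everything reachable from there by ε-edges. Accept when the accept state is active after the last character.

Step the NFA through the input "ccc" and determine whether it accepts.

Answer: ACCEPT

Derivation:
start: ε-closure({0}) = {0,2,4,6}
'c' @ 1: {1,3,4,5}  (accept∈set)
'c' @ 2: {1,3,4,5}  (accept∈set)
'c' @ 3: {1,3,4,5}  (accept∈set)
end set {1,3,4,5} — state 1 in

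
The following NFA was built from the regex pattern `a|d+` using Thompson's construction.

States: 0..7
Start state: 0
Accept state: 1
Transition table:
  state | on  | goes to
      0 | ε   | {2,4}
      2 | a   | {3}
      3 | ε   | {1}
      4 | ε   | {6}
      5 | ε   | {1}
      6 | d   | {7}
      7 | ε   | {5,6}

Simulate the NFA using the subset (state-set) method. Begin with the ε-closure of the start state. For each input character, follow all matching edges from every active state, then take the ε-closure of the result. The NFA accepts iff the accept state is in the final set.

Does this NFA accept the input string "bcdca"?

S₀ = ε-closure({0}) = {0,2,4,6}
'b' @ 1: {}  — no active states
rest 'cdca' ignored (set empty)
final: {}; accept 1 not in set

Answer: REJECT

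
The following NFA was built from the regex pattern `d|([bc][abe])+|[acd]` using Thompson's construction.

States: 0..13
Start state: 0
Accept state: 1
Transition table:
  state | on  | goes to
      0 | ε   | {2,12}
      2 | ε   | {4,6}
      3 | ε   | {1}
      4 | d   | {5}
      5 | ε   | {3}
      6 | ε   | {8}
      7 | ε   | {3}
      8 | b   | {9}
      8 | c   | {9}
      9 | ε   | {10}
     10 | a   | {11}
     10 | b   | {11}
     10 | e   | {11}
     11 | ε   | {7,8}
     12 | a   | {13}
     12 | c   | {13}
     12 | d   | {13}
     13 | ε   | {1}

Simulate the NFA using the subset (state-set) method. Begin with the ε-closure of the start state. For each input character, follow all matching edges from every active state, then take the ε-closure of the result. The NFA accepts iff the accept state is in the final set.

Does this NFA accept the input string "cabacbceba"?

initial (ε-close {0}): {0,2,4,6,8,12}
'c' @ 1: {1,9,10,13}  [accepting]
'a' @ 2: {1,3,7,8,11}  [accepting]
'b' @ 3: {9,10}
'a' @ 4: {1,3,7,8,11}  [accepting]
'c' @ 5: {9,10}
'b' @ 6: {1,3,7,8,11}  [accepting]
'c' @ 7: {9,10}
'e' @ 8: {1,3,7,8,11}  [accepting]
'b' @ 9: {9,10}
'a' @ 10: {1,3,7,8,11}  [accepting]
final: {1,3,7,8,11}; accept 1 in set

Answer: ACCEPT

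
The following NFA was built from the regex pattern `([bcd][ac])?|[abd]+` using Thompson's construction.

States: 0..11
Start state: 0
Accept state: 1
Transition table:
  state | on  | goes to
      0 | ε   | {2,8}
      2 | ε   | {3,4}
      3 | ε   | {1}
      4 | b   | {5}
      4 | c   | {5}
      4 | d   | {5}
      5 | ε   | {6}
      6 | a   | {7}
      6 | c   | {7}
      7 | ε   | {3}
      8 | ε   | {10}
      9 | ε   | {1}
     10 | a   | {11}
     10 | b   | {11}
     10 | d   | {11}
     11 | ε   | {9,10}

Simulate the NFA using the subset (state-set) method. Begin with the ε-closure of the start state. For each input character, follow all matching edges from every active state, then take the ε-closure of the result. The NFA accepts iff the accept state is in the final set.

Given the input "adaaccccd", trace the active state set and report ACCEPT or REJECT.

Answer: REJECT

Trace:
start: ε-closure({0}) = {0,1,2,3,4,8,10}
'a' @ 1: {1,9,10,11}  ✓accept
'd' @ 2: {1,9,10,11}  ✓accept
'a' @ 3: {1,9,10,11}  ✓accept
'a' @ 4: {1,9,10,11}  ✓accept
'c' @ 5: {}  — state set empty
rest 'cccd' ignored (set empty)
end set {} — state 1 not in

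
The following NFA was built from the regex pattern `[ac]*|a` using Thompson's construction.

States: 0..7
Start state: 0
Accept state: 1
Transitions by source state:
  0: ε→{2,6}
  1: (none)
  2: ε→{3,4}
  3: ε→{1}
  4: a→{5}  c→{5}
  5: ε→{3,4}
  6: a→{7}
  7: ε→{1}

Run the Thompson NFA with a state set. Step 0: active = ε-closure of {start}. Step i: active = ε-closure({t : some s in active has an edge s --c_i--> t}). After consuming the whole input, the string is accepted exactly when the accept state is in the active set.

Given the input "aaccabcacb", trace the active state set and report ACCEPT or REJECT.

Answer: REJECT

Trace:
S₀ = ε-closure({0}) = {0,1,2,3,4,6}
'a' @ 1: {1,3,4,5,7}  ✓accept
'a' @ 2: {1,3,4,5}  ✓accept
'c' @ 3: {1,3,4,5}  ✓accept
'c' @ 4: {1,3,4,5}  ✓accept
'a' @ 5: {1,3,4,5}  ✓accept
'b' @ 6: {}  — no active states
rest 'cacb' ignored (set empty)
end set {} — state 1 not in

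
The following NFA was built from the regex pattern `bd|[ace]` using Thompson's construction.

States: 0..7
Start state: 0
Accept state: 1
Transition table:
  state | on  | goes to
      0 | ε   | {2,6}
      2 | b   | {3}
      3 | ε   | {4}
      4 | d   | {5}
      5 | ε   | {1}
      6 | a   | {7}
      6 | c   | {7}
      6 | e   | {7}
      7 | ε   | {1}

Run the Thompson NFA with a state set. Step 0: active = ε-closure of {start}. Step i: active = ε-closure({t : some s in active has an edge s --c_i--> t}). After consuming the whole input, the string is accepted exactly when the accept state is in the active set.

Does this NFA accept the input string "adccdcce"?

initial (ε-close {0}): {0,2,6}
'a' @ 1: {1,7}  ✓accept
'd' @ 2: {}  — no active states
rest 'ccdcce' ignored (set empty)
end set {} — state 1 not in

Answer: REJECT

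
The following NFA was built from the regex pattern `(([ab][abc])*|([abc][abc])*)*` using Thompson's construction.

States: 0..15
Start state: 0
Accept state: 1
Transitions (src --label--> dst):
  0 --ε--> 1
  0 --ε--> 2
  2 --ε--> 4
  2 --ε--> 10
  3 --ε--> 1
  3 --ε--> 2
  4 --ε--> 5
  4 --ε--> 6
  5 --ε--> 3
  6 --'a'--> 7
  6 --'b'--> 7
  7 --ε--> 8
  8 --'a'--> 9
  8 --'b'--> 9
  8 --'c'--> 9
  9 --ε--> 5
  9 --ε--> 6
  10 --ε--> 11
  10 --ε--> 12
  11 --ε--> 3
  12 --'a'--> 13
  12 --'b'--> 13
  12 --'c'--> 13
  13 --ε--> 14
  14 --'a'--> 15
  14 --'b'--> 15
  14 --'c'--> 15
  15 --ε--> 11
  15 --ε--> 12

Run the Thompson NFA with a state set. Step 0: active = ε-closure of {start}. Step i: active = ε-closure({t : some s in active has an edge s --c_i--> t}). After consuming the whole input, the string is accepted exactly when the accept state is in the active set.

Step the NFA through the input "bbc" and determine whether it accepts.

Answer: REJECT

Steps:
start: ε-closure({0}) = {0,1,2,3,4,5,6,10,11,12}
'b' @ 1: {7,8,13,14}
'b' @ 2: {1,2,3,4,5,6,9,10,11,12,15}  [accepting]
'c' @ 3: {13,14}
end set {13,14} — state 1 not in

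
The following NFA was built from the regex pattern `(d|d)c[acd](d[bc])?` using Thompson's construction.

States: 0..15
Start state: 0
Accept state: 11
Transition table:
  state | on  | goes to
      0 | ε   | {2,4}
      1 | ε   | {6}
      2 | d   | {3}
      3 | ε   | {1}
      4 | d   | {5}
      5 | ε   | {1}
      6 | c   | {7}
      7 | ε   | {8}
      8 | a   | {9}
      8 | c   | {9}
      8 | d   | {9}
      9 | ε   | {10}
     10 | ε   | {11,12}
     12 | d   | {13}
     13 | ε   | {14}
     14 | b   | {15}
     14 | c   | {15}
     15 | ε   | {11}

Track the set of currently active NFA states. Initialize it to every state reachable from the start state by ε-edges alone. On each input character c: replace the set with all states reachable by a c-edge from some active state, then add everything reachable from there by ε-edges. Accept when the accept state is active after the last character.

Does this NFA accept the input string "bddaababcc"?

S₀ = ε-closure({0}) = {0,2,4}
'b' @ 1: {}  — state set empty
rest 'ddaababcc' ignored (set empty)
end set {} — state 11 not in

Answer: REJECT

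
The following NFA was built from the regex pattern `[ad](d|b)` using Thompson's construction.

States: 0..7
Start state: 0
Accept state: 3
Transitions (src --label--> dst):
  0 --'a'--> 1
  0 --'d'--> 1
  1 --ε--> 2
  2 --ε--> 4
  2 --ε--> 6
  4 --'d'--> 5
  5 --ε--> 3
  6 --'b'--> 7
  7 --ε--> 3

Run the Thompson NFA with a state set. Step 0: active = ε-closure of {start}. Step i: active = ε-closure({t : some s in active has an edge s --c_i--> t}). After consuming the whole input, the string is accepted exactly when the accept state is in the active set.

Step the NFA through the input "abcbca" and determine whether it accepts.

Answer: REJECT

Trace:
initial (ε-close {0}): {0}
'a' @ 1: {1,2,4,6}
'b' @ 2: {3,7}  (accept∈set)
'c' @ 3: {}  — dead — no transitions
rest 'bca' ignored (set empty)
final: {}; accept 3 not in set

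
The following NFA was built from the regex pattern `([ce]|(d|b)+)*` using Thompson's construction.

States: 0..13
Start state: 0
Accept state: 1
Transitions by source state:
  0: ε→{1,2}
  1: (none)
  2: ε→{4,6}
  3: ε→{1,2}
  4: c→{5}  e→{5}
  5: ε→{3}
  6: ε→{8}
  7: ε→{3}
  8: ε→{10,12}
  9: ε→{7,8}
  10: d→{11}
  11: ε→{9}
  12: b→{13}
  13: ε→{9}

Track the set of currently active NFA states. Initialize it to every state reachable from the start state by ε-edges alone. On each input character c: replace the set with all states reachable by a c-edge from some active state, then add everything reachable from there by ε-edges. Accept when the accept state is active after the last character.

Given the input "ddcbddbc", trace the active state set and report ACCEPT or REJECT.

Answer: ACCEPT

Trace:
start: ε-closure({0}) = {0,1,2,4,6,8,10,12}
'd' @ 1: {1,2,3,4,6,7,8,9,10,11,12}  ✓accept
'd' @ 2: {1,2,3,4,6,7,8,9,10,11,12}  ✓accept
'c' @ 3: {1,2,3,4,5,6,8,10,12}  ✓accept
'b' @ 4: {1,2,3,4,6,7,8,9,10,12,13}  ✓accept
'd' @ 5: {1,2,3,4,6,7,8,9,10,11,12}  ✓accept
'd' @ 6: {1,2,3,4,6,7,8,9,10,11,12}  ✓accept
'b' @ 7: {1,2,3,4,6,7,8,9,10,12,13}  ✓accept
'c' @ 8: {1,2,3,4,5,6,8,10,12}  ✓accept
final: {1,2,3,4,5,6,8,10,12}; accept 1 in set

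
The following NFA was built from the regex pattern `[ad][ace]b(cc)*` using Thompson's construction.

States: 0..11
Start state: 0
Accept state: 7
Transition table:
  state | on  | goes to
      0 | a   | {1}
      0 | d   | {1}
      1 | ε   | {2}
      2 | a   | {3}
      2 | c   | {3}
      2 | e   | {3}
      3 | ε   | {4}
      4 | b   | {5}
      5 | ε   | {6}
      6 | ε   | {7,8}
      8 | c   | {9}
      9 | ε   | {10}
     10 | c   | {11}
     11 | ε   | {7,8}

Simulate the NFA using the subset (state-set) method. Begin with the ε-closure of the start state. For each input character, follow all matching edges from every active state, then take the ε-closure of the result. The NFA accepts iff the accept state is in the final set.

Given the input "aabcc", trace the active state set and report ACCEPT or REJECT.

Answer: ACCEPT

Derivation:
initial (ε-close {0}): {0}
'a' @ 1: {1,2}
'a' @ 2: {3,4}
'b' @ 3: {5,6,7,8}  (accept∈set)
'c' @ 4: {9,10}
'c' @ 5: {7,8,11}  (accept∈set)
after full input: {7,8,11}  (accept=7 in)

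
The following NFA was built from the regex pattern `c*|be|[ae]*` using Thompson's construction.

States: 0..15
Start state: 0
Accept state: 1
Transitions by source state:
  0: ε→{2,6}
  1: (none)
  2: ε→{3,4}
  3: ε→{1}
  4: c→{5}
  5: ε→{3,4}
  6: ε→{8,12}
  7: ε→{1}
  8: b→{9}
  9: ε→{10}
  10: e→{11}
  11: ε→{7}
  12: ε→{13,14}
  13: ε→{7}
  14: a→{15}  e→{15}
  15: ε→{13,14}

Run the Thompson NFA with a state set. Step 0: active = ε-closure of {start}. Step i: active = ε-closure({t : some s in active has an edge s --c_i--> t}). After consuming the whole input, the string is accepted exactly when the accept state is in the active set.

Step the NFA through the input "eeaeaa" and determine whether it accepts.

S₀ = ε-closure({0}) = {0,1,2,3,4,6,7,8,12,13,14}
'e' @ 1: {1,7,13,14,15}  ✓accept
'e' @ 2: {1,7,13,14,15}  ✓accept
'a' @ 3: {1,7,13,14,15}  ✓accept
'e' @ 4: {1,7,13,14,15}  ✓accept
'a' @ 5: {1,7,13,14,15}  ✓accept
'a' @ 6: {1,7,13,14,15}  ✓accept
final: {1,7,13,14,15}; accept 1 in set

Answer: ACCEPT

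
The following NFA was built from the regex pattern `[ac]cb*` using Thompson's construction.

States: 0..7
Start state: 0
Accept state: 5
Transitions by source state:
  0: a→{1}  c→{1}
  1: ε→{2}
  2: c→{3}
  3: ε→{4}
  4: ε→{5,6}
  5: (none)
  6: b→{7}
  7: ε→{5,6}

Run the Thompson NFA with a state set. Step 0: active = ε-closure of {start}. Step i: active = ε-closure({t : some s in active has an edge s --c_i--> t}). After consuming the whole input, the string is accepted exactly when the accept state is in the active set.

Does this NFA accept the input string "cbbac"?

Answer: REJECT

Derivation:
S₀ = ε-closure({0}) = {0}
'c' @ 1: {1,2}
'b' @ 2: {}  — state set empty
rest 'bac' ignored (set empty)
end set {} — state 5 not in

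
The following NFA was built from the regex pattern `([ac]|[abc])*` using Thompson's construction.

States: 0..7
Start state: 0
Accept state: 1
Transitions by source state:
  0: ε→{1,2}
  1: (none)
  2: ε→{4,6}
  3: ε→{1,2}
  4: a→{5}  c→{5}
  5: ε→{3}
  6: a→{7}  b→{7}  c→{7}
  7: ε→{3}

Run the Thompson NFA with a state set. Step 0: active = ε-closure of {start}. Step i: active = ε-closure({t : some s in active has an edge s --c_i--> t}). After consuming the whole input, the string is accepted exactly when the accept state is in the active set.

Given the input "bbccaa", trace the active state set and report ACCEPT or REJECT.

S₀ = ε-closure({0}) = {0,1,2,4,6}
'b' @ 1: {1,2,3,4,6,7}  (accept∈set)
'b' @ 2: {1,2,3,4,6,7}  (accept∈set)
'c' @ 3: {1,2,3,4,5,6,7}  (accept∈set)
'c' @ 4: {1,2,3,4,5,6,7}  (accept∈set)
'a' @ 5: {1,2,3,4,5,6,7}  (accept∈set)
'a' @ 6: {1,2,3,4,5,6,7}  (accept∈set)
after full input: {1,2,3,4,5,6,7}  (accept=1 in)

Answer: ACCEPT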